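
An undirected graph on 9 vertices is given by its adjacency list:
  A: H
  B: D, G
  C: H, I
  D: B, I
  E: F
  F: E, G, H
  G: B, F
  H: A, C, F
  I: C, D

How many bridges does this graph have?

2

The edges on the cycle H-F-G-B-D-I-C-H are not bridges since each lies on that cycle.
But removing F-E disconnects F from E; removing H-A disconnects H from A — these are bridges.
That makes 2 bridges.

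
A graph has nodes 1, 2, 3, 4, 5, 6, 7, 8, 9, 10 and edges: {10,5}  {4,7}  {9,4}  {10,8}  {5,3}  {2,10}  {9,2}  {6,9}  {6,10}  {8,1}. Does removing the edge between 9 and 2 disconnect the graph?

No

After removing 9 - 2, the path 9-6-10-2 still connects them, so the edge is not a bridge.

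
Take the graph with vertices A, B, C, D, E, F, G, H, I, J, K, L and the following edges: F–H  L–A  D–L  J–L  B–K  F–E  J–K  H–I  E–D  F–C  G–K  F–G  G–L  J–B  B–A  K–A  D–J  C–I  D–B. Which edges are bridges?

The edges on the cycle F-H-I-C-F are not bridges since each lies on that cycle.
Every edge lies on some cycle, so there are no bridges.

none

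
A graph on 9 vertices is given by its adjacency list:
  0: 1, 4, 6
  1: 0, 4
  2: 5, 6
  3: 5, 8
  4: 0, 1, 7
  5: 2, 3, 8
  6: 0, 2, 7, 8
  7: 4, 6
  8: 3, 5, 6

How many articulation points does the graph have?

1

Removing 6 increases the component count from 1 to 2, so 6 is a cut vertex.
By contrast removing 5 leaves 1 component; it is not a cut vertex. No other vertex is a cut vertex either.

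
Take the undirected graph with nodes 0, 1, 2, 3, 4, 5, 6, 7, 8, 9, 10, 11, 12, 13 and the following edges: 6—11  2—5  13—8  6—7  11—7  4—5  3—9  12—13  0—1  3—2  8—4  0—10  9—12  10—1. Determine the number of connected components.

3

Starting from 6 we can reach 6, 7, 11. That is one component of size 3.
Starting from 0 we can reach 0, 1, 10. That is one component of size 3.
Starting from 2 we can reach 2, 3, 4, 5, 8, 9, 12, 13. That is one component of size 8.
Total: 3 components.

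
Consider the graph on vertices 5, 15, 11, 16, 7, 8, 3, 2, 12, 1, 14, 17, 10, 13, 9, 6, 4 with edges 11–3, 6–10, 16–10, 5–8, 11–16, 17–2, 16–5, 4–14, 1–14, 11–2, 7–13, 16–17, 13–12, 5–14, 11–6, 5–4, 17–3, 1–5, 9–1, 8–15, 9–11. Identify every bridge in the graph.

The edges on the cycle 11-6-10-16-11 are not bridges since each lies on that cycle.
But removing 7–13 disconnects 7 from 13; removing 8–15 disconnects 8 from 15; removing 12–13 disconnects 12 from 13; removing 8–5 disconnects 8 from 5 — these are bridges.

12-13, 13-7, 15-8, 5-8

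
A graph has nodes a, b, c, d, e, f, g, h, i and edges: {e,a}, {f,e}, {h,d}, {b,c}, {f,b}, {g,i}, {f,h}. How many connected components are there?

2

Starting from g we can reach g, i. That is one component of size 2.
Starting from a we can reach a, b, c, d, e, f, h. That is one component of size 7.
Total: 2 components.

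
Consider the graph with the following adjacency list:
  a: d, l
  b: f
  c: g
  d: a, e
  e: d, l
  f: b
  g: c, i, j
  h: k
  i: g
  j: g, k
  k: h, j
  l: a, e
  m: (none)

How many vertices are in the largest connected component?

6

m is isolated — a component by itself.
Starting from b we can reach b, f. That is one component of size 2.
Starting from a we can reach a, d, e, l. That is one component of size 4.
Starting from c we can reach c, g, h, i, j, k. That is one component of size 6.
The largest has 6 vertices.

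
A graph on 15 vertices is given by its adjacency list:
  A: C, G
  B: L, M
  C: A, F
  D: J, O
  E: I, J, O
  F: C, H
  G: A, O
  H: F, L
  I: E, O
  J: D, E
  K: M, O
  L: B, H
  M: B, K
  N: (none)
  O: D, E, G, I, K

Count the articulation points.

Removing O increases the component count from 2 to 3, so O is a cut vertex.
By contrast removing G leaves 2 components; it is not a cut vertex. No other vertex is a cut vertex either.

1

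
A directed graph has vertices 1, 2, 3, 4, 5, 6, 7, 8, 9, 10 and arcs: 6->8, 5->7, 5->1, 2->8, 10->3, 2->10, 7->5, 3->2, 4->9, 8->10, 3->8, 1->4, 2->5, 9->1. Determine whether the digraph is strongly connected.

There is no directed path from 4 to 6, so the graph is not strongly connected.

No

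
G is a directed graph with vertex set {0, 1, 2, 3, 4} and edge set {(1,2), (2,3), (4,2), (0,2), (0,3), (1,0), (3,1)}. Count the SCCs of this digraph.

{0, 1, 2, 3} are all mutually reachable — one SCC of size 4.
{4} is an SCC by itself.
That gives 2 strongly connected components.

2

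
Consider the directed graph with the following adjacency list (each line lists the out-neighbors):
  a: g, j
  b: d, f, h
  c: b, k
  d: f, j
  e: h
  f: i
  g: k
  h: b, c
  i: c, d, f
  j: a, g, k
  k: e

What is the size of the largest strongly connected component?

11

{a, b, c, d, e, f, g, h, i, j, k} are all mutually reachable — one SCC of size 11.
The largest has 11 vertices.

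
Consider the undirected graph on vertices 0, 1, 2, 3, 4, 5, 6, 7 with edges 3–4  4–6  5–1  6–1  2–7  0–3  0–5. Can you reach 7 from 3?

The component containing 3 is {0, 1, 3, 4, 5, 6}, and 7 is not in it.

No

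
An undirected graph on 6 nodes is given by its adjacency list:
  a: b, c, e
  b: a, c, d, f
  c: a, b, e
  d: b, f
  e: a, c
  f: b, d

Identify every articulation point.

Removing b increases the component count from 1 to 2, so b is a cut vertex.
By contrast removing e leaves 1 component; it is not a cut vertex. No other vertex is a cut vertex either.

b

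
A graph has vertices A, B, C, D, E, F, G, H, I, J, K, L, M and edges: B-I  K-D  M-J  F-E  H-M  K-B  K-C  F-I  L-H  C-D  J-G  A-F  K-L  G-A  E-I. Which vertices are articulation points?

Removing K increases the component count from 1 to 2, so K is a cut vertex.
By contrast removing B leaves 1 component; it is not a cut vertex. No other vertex is a cut vertex either.

K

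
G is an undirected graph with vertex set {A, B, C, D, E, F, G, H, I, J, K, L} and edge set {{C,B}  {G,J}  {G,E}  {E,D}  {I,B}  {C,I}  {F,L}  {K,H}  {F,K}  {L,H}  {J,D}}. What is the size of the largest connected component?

A is isolated — a component by itself.
Starting from B we can reach B, C, I. That is one component of size 3.
Starting from F we can reach F, H, K, L. That is one component of size 4.
Starting from D we can reach D, E, G, J. That is one component of size 4.
The largest has 4 vertices.

4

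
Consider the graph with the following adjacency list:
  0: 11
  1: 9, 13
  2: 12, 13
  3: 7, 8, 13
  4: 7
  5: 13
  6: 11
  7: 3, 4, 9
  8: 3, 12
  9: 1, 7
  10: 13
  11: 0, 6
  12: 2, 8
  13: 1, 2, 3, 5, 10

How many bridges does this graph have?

The edges on the cycle 13-3-7-9-1-13 are not bridges since each lies on that cycle.
But removing 10-13 disconnects 10 from 13; removing 0-11 disconnects 0 from 11; removing 11-6 disconnects 11 from 6; removing 4-7 disconnects 4 from 7 — these are bridges.
In total 5 edges are bridges.

5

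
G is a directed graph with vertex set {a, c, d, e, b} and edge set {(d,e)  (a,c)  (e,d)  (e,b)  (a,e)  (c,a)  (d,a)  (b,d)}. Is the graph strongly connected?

Yes

From b we can reach every vertex (a, b, c, d, e), and every vertex can reach b (a, b, c, d, e). So the whole graph is one strongly connected component.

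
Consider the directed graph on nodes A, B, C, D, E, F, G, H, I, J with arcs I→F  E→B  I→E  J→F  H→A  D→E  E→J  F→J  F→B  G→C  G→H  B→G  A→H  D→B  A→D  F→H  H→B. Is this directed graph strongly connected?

No

There is no directed path from G to I, so the graph is not strongly connected.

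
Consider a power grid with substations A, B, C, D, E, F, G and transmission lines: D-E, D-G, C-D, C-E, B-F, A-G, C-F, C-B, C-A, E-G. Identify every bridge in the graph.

The edges on the cycle C-B-F-C are not bridges since each lies on that cycle.
Every edge lies on some cycle, so there are no bridges.

none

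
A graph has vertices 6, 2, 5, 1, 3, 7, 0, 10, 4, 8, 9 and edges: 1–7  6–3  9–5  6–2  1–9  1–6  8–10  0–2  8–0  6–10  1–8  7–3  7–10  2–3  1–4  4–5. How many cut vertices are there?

1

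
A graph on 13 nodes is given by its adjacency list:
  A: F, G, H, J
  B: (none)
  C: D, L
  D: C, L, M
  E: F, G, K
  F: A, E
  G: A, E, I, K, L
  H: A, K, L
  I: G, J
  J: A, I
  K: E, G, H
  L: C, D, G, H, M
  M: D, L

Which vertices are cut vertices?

L

Removing L increases the component count from 2 to 3, so L is a cut vertex.
By contrast removing F leaves 2 components; it is not a cut vertex. No other vertex is a cut vertex either.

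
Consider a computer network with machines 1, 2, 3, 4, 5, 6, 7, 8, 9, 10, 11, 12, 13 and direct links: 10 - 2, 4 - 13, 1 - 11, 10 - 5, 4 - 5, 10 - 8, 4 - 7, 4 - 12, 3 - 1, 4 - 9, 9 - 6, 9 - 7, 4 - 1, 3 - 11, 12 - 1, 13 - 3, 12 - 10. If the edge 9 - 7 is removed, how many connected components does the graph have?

9 and 7 are still connected via 9-4-7, so the component count stays at 1.

1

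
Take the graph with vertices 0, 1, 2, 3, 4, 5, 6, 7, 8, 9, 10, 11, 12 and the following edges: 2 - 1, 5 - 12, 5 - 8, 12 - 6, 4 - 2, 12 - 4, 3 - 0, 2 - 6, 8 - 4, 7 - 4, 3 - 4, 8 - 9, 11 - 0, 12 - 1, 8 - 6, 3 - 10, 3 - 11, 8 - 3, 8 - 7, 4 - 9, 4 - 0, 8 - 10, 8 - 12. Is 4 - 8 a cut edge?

After removing 4 - 8, the path 4-3-8 still connects them, so the edge is not a bridge.

No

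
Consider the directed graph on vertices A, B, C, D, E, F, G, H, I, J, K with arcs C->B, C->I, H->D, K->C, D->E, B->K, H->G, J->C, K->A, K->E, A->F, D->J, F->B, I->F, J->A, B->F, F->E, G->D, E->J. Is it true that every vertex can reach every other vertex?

There is no directed path from E to G, so the graph is not strongly connected.

No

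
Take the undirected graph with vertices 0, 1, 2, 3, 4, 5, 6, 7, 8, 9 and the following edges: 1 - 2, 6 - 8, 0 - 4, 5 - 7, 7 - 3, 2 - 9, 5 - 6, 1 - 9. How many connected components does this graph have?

Starting from 0 we can reach 0, 4. That is one component of size 2.
Starting from 1 we can reach 1, 2, 9. That is one component of size 3.
Starting from 3 we can reach 3, 5, 6, 7, 8. That is one component of size 5.
Total: 3 components.

3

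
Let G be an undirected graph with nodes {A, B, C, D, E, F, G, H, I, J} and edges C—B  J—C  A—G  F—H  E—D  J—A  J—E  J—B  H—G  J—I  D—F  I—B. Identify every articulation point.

J

Removing J increases the component count from 1 to 2, so J is a cut vertex.
By contrast removing G leaves 1 component; it is not a cut vertex. No other vertex is a cut vertex either.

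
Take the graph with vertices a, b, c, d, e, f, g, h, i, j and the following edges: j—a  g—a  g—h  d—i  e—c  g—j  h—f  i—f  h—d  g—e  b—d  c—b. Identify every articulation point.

g

Removing g increases the component count from 1 to 2, so g is a cut vertex.
By contrast removing d leaves 1 component; it is not a cut vertex. No other vertex is a cut vertex either.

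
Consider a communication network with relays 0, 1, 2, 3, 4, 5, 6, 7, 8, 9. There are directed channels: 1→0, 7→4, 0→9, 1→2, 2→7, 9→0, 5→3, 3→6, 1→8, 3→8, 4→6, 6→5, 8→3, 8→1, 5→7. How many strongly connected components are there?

{1, 2, 3, 4, 5, 6, 7, 8} are all mutually reachable — one SCC of size 8.
{0, 9} are all mutually reachable — one SCC of size 2.
That gives 2 strongly connected components.

2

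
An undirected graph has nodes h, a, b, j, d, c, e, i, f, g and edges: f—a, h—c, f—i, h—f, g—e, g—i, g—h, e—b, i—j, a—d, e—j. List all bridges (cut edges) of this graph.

a-d, a-f, b-e, c-h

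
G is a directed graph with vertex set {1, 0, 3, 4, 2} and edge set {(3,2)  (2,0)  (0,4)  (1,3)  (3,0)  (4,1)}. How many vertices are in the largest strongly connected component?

5

{0, 1, 2, 3, 4} are all mutually reachable — one SCC of size 5.
The largest has 5 vertices.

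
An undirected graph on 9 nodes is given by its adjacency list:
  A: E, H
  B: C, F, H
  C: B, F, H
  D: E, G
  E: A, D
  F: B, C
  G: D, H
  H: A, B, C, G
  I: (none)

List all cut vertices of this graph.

H

Removing H increases the component count from 2 to 3, so H is a cut vertex.
By contrast removing D leaves 2 components; it is not a cut vertex. No other vertex is a cut vertex either.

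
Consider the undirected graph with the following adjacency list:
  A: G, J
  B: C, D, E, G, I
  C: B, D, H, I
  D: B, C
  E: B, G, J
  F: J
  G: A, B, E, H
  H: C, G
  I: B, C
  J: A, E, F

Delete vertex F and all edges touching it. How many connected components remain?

With F gone, the remaining components are: {A, B, C, D, E, G, H, I, J}.
That is 1 component.

1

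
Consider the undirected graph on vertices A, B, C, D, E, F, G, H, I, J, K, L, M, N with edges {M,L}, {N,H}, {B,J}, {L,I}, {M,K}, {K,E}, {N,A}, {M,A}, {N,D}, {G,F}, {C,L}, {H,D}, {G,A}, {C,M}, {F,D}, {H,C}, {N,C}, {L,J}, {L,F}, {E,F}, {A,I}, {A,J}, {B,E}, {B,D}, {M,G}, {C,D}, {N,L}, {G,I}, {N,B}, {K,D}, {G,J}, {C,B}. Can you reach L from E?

Yes

From E we can reach A, B, C, D, E, F, G, H, I, J, K, L, M, N, which includes L.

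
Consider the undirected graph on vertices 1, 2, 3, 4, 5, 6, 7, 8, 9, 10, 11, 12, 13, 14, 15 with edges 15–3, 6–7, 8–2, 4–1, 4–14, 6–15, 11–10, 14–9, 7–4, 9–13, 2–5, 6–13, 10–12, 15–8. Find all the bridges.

The edges on the cycle 6-7-4-14-9-13-6 are not bridges since each lies on that cycle.
But removing 3–15 disconnects 3 from 15; removing 2–5 disconnects 2 from 5; removing 4–1 disconnects 4 from 1; removing 6–15 disconnects 6 from 15 — these are bridges.
In total 8 edges are bridges.

1-4, 10-11, 10-12, 15-3, 15-6, 15-8, 2-5, 2-8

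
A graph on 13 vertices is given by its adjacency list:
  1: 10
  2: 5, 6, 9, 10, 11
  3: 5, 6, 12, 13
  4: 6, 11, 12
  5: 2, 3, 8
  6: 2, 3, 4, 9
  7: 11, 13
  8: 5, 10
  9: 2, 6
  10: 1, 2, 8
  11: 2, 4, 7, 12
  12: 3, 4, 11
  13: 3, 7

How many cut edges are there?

1

The edges on the cycle 3-5-2-9-6-3 are not bridges since each lies on that cycle.
But removing 1-10 disconnects 1 from 10 — this is a bridge.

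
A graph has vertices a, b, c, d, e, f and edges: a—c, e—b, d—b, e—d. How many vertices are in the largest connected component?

f is isolated — a component by itself.
Starting from a we can reach a, c. That is one component of size 2.
Starting from b we can reach b, d, e. That is one component of size 3.
The largest has 3 vertices.

3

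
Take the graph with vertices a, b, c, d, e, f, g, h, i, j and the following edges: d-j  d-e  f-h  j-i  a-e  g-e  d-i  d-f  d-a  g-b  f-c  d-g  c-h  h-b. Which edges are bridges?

none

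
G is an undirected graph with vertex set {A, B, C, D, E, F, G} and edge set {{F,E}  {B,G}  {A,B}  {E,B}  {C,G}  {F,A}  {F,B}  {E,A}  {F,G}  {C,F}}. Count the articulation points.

Removing G, for instance, still leaves 2 components. No single vertex removal increases the component count — the graph has no articulation points.

0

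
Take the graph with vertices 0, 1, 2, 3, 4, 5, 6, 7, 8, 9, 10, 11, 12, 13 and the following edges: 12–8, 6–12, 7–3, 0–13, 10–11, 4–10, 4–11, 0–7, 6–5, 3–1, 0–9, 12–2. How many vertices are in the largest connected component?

6

Starting from 4 we can reach 4, 10, 11. That is one component of size 3.
Starting from 2 we can reach 2, 5, 6, 8, 12. That is one component of size 5.
Starting from 0 we can reach 0, 1, 3, 7, 9, 13. That is one component of size 6.
The largest has 6 vertices.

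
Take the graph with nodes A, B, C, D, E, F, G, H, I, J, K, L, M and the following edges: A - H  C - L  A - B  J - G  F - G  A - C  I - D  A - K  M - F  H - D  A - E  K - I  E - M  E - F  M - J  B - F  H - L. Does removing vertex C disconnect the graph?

Deleting C leaves 1 component (was 1) (its neighbors A, L remain connected to each other), so C is not a cut vertex.

No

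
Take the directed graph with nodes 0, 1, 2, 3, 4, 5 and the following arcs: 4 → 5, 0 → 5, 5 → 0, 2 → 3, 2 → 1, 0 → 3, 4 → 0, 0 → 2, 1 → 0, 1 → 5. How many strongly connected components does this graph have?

{0, 1, 2, 5} are all mutually reachable — one SCC of size 4.
{4} is an SCC by itself.
{3} is an SCC by itself.
That gives 3 strongly connected components.

3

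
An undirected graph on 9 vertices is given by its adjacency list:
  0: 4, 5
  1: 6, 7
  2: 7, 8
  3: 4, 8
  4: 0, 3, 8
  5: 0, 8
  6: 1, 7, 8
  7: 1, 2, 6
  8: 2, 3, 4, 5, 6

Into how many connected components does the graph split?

1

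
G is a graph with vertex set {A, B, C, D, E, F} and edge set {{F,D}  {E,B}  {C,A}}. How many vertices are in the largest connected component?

Starting from B we can reach B, E. That is one component of size 2.
Starting from D we can reach D, F. That is one component of size 2.
Starting from A we can reach A, C. That is one component of size 2.
The largest has 2 vertices.

2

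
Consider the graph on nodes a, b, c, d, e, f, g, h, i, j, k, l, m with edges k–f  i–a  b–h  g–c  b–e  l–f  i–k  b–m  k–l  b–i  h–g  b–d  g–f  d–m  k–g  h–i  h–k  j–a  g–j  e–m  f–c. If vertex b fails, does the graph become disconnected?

Yes

Deleting b raises the number of components from 1 to 2, so b is a cut vertex.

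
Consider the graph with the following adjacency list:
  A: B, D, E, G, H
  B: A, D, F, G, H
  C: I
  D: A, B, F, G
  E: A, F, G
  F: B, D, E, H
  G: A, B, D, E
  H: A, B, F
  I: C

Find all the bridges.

The edges on the cycle F-B-A-D-F are not bridges since each lies on that cycle.
But removing I-C disconnects I from C — this is a bridge.

C-I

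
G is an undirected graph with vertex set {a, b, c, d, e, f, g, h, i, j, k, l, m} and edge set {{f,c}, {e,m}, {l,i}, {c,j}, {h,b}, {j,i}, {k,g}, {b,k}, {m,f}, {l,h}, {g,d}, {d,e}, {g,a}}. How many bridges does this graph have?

1

The edges on the cycle l-h-b-k-g-d-e-m-f-c-j-i-l are not bridges since each lies on that cycle.
But removing g-a disconnects g from a — this is a bridge.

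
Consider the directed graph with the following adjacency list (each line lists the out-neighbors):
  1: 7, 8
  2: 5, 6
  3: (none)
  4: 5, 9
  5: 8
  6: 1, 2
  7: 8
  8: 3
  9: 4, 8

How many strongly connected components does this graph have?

{4, 9} are all mutually reachable — one SCC of size 2.
{2, 6} are all mutually reachable — one SCC of size 2.
{3} is an SCC by itself.
{5} is an SCC by itself.
{1} is an SCC by itself.
(and 2 more singleton SCCs)
That gives 7 strongly connected components.

7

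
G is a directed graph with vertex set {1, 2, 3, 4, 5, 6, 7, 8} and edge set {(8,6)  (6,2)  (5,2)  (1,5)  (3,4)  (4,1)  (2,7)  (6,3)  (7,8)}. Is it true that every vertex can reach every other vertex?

Yes

From 1 we can reach every vertex (1, 2, 3, 4, 5, 6, 7, 8), and every vertex can reach 1 (1, 2, 3, 4, 5, 6, 7, 8). So the whole graph is one strongly connected component.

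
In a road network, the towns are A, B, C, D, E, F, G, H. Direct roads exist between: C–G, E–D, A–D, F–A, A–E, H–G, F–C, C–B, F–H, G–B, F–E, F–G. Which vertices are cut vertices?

F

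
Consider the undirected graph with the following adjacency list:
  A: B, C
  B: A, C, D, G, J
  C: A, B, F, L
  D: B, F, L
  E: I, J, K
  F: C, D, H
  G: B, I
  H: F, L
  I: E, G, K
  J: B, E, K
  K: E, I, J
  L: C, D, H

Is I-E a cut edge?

After removing I-E, the path I-K-E still connects them, so the edge is not a bridge.

No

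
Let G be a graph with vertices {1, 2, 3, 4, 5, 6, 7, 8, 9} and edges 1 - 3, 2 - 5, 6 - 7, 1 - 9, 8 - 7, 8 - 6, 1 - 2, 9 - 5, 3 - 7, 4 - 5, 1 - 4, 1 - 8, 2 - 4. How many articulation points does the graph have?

1

Removing 1 increases the component count from 1 to 2, so 1 is a cut vertex.
By contrast removing 7 leaves 1 component; it is not a cut vertex. No other vertex is a cut vertex either.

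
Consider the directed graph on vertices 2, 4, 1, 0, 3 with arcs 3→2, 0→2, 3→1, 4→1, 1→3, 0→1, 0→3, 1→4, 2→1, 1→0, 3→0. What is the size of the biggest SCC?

{0, 1, 2, 3, 4} are all mutually reachable — one SCC of size 5.
The largest has 5 vertices.

5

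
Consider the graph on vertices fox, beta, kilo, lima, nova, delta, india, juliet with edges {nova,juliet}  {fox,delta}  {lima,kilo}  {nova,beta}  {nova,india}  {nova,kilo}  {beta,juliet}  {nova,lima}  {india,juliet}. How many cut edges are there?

The edges on the cycle nova-lima-kilo-nova are not bridges since each lies on that cycle.
But removing fox–delta disconnects fox from delta — this is a bridge.

1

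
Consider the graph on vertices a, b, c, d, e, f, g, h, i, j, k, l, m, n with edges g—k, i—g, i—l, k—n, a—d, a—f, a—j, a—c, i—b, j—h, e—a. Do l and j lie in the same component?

No

The component containing l is {b, g, i, k, l, n}, and j is not in it.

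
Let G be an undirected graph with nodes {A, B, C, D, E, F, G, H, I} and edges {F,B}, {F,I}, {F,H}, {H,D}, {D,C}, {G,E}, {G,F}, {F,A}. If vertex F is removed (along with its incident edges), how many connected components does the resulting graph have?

With F gone, the remaining components are: {A}; {B}; {I}; {E, G}; {C, D, H}.
That is 5 components.

5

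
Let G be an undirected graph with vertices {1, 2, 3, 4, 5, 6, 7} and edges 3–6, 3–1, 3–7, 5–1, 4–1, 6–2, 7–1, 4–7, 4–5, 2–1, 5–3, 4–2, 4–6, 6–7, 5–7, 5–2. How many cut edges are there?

The edges on the cycle 4-5-3-6-4 are not bridges since each lies on that cycle.
Every edge lies on some cycle, so there are no bridges.

0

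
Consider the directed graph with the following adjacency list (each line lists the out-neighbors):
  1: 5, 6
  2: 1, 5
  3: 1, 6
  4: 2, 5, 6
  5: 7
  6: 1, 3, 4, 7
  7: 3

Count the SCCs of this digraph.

1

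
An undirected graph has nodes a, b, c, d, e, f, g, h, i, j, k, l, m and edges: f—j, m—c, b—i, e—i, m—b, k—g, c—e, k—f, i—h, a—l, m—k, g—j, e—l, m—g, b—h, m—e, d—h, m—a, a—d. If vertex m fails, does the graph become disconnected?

Deleting m raises the number of components from 1 to 2, so m is a cut vertex.

Yes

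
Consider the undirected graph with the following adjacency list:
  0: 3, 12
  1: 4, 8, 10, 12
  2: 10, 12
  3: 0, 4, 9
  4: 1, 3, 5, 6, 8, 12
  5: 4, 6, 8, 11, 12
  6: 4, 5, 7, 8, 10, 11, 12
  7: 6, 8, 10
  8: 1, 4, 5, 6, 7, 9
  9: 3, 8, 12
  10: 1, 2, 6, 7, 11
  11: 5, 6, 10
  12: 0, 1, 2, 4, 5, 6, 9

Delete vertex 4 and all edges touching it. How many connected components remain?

1

With 4 gone, the remaining components are: {0, 1, 2, 3, 5, 6, 7, 8, 9, 10, 11, 12}.
That is 1 component.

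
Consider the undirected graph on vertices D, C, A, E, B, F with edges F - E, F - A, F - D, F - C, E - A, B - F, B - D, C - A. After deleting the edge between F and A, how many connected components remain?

F and A are still connected via F-E-A, so the component count stays at 1.

1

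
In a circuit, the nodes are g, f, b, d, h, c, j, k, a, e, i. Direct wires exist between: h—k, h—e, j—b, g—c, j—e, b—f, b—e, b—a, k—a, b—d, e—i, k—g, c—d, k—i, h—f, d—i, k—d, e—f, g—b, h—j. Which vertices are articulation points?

none

Removing a, for instance, still leaves 1 component. No single vertex removal increases the component count — the graph has no articulation points.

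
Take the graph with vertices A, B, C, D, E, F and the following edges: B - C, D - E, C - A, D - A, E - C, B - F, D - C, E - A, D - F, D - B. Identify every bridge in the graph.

The edges on the cycle D-B-C-A-D are not bridges since each lies on that cycle.
Every edge lies on some cycle, so there are no bridges.

none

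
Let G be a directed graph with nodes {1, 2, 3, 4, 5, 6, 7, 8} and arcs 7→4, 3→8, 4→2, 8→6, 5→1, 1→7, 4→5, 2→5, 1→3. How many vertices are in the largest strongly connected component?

{1, 2, 4, 5, 7} are all mutually reachable — one SCC of size 5.
{8} is an SCC by itself.
{6} is an SCC by itself.
{3} is an SCC by itself.
The largest has 5 vertices.

5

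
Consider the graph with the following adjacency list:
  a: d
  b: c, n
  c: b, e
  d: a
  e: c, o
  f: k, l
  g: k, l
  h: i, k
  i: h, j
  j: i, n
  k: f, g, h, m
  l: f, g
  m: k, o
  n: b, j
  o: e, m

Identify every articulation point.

Removing k increases the component count from 2 to 3, so k is a cut vertex.
By contrast removing o leaves 2 components; it is not a cut vertex. No other vertex is a cut vertex either.

k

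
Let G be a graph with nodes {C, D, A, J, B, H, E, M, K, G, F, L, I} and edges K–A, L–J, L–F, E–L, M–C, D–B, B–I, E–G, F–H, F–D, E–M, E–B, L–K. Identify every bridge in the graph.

A-K, B-I, C-M, E-G, E-M, F-H, J-L, K-L

The edges on the cycle E-L-F-D-B-E are not bridges since each lies on that cycle.
But removing C–M disconnects C from M; removing L–J disconnects L from J; removing B–I disconnects B from I; removing F–H disconnects F from H — these are bridges.
In total 8 edges are bridges.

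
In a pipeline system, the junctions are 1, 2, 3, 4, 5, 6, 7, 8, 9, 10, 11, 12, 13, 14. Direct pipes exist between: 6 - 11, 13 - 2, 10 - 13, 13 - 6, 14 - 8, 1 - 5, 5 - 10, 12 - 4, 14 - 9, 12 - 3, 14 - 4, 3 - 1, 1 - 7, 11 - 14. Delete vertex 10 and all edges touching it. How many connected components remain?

1

With 10 gone, the remaining components are: {1, 2, 3, 4, 5, 6, 7, 8, 9, 11, 12, 13, 14}.
That is 1 component.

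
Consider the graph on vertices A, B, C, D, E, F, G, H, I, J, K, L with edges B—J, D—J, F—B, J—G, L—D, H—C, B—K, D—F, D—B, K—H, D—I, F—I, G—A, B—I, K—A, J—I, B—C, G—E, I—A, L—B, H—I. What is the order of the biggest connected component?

12

Starting from A we can reach A, B, C, D, E, F, G, H, I, J, K, L. That is one component of size 12.
The largest has 12 vertices.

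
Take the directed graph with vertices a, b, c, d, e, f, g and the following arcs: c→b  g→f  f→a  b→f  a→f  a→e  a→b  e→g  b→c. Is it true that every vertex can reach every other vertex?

No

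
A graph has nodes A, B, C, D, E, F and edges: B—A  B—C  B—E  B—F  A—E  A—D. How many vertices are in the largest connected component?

6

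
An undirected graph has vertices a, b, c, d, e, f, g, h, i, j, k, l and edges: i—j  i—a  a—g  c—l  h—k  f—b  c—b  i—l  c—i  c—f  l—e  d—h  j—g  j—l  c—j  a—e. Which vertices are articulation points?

c, h

Removing c increases the component count from 2 to 3, so c is a cut vertex.
Removing h increases the component count from 2 to 3, so h is a cut vertex.
By contrast removing b leaves 2 components; it is not a cut vertex. No other vertex is a cut vertex either.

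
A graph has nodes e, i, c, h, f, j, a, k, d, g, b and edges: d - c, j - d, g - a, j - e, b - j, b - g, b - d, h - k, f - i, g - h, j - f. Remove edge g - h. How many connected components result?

2

Before removal there is 1 component.
g - h is a bridge — removing it separates g's side from h's side.
After removal: 2 components.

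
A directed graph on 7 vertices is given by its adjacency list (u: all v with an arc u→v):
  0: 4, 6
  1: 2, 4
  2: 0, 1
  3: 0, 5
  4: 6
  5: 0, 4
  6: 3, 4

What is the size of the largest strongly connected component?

{0, 3, 4, 5, 6} are all mutually reachable — one SCC of size 5.
{1, 2} are all mutually reachable — one SCC of size 2.
The largest has 5 vertices.

5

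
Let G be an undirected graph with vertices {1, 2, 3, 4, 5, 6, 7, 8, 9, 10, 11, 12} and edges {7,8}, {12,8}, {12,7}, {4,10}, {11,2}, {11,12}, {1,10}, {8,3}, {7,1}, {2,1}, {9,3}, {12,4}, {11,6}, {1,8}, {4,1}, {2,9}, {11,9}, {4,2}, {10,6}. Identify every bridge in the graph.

none

The edges on the cycle 12-7-8-12 are not bridges since each lies on that cycle.
Every edge lies on some cycle, so there are no bridges.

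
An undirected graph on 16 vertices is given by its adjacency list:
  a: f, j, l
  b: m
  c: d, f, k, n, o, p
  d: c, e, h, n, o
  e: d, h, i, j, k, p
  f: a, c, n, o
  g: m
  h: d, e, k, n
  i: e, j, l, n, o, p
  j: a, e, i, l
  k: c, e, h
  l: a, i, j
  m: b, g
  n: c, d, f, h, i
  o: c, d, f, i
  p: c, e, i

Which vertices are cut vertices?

m

Removing m increases the component count from 2 to 3, so m is a cut vertex.
By contrast removing p leaves 2 components; it is not a cut vertex. No other vertex is a cut vertex either.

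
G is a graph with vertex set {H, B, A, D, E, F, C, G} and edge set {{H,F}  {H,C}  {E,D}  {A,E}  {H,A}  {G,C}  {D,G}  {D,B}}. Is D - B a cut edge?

Yes

Removing D - B leaves no path between D and B: the component count goes from 1 to 2. So it is a bridge.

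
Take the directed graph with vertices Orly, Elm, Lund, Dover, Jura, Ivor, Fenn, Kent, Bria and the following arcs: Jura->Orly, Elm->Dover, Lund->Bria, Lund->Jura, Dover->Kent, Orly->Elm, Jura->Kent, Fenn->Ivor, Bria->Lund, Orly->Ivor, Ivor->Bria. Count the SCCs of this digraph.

5

{Bria, Ivor, Jura, Lund, Orly} are all mutually reachable — one SCC of size 5.
{Dover} is an SCC by itself.
{Elm} is an SCC by itself.
{Fenn} is an SCC by itself.
{Kent} is an SCC by itself.
That gives 5 strongly connected components.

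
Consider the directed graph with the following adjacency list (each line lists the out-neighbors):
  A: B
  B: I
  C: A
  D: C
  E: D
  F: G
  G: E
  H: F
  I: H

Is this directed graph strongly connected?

Yes

From B we can reach every vertex (A, B, C, D, E, F, G, H, I), and every vertex can reach B (A, B, C, D, E, F, G, H, I). So the whole graph is one strongly connected component.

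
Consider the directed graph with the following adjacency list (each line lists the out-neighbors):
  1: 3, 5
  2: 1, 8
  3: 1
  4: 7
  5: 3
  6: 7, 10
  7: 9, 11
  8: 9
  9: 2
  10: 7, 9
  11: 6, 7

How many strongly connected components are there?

4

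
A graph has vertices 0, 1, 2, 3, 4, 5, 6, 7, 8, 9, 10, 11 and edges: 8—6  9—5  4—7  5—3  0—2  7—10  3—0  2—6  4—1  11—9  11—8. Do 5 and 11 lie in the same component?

Yes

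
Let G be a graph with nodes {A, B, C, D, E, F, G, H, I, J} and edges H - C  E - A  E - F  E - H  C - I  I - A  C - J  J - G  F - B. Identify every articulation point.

Removing C increases the component count from 2 to 3, so C is a cut vertex.
Removing E increases the component count from 2 to 3, so E is a cut vertex.
Removing F increases the component count from 2 to 3, so F is a cut vertex.
Likewise J is a cut vertex.
By contrast removing B leaves 2 components; it is not a cut vertex. No other vertex is a cut vertex either.

C, E, F, J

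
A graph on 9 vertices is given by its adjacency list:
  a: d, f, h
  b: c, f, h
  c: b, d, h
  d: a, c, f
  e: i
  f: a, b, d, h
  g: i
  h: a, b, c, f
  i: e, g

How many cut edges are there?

The edges on the cycle a-f-b-h-a are not bridges since each lies on that cycle.
But removing e-i disconnects e from i; removing g-i disconnects g from i — these are bridges.
That makes 2 bridges.

2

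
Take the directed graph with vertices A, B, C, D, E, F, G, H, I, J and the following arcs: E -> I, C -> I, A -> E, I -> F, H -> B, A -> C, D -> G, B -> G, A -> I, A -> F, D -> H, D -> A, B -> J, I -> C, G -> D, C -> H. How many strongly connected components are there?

3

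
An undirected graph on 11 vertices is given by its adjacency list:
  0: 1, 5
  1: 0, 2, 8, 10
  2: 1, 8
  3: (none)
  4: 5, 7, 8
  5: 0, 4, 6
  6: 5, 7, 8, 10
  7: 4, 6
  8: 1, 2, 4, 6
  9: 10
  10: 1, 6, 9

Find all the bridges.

The edges on the cycle 6-7-4-8-6 are not bridges since each lies on that cycle.
But removing 10-9 disconnects 10 from 9 — this is a bridge.

10-9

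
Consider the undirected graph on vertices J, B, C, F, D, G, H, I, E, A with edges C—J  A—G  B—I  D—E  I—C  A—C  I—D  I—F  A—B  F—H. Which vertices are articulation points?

A, C, D, F, I

Removing A increases the component count from 1 to 2, so A is a cut vertex.
Removing C increases the component count from 1 to 2, so C is a cut vertex.
Removing D increases the component count from 1 to 2, so D is a cut vertex.
Likewise F, I are cut vertices.
By contrast removing G leaves 1 component; it is not a cut vertex. No other vertex is a cut vertex either.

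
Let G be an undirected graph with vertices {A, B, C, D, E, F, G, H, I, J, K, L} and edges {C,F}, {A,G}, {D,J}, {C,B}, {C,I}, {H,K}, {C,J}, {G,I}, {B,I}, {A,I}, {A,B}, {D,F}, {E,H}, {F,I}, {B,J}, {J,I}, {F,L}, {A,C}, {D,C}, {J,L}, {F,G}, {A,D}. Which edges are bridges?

E-H, H-K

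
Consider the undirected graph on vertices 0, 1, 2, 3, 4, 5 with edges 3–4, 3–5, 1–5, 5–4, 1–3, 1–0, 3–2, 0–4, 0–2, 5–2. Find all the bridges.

The edges on the cycle 1-3-2-0-1 are not bridges since each lies on that cycle.
Every edge lies on some cycle, so there are no bridges.

none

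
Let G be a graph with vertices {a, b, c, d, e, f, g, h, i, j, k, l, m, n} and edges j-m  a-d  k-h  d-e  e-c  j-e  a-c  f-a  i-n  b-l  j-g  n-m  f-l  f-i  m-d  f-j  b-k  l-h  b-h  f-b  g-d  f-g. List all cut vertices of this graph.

f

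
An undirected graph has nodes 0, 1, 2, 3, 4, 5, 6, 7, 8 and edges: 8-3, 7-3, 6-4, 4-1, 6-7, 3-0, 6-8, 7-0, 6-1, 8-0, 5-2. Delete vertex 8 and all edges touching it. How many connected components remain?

With 8 gone, the remaining components are: {2, 5}; {0, 1, 3, 4, 6, 7}.
That is 2 components.

2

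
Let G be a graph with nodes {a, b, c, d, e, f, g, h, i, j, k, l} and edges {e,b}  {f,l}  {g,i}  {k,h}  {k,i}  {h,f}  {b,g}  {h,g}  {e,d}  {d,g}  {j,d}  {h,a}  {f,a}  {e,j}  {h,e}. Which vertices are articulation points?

f, h

Removing f increases the component count from 2 to 3, so f is a cut vertex.
Removing h increases the component count from 2 to 3, so h is a cut vertex.
By contrast removing g leaves 2 components; it is not a cut vertex. No other vertex is a cut vertex either.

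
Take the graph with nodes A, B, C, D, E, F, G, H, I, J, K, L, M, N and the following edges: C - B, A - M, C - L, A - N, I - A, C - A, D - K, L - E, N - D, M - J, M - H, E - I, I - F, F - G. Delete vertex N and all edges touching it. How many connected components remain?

With N gone, the remaining components are: {D, K}; {A, B, C, E, F, G, H, I, J, L, M}.
That is 2 components.

2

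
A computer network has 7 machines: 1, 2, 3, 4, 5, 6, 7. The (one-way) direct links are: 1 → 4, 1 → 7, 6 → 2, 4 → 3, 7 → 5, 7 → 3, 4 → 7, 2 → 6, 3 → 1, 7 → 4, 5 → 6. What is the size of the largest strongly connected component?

{1, 3, 4, 7} are all mutually reachable — one SCC of size 4.
{2, 6} are all mutually reachable — one SCC of size 2.
{5} is an SCC by itself.
The largest has 4 vertices.

4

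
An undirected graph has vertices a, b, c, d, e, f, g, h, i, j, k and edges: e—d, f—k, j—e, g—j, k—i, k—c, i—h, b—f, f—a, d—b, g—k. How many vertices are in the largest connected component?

Starting from a we can reach a, b, c, d, e, f, g, h, i, j, k. That is one component of size 11.
The largest has 11 vertices.

11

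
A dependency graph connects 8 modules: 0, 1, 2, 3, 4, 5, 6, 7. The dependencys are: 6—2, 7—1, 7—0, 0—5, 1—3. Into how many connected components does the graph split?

3

4 is isolated — a component by itself.
Starting from 2 we can reach 2, 6. That is one component of size 2.
Starting from 0 we can reach 0, 1, 3, 5, 7. That is one component of size 5.
Total: 3 components.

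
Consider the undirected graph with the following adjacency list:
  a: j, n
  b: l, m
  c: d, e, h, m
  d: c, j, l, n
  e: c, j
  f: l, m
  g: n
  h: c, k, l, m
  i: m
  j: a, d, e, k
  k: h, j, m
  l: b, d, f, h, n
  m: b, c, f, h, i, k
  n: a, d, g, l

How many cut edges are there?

The edges on the cycle k-j-a-n-d-l-h-k are not bridges since each lies on that cycle.
But removing n-g disconnects n from g; removing m-i disconnects m from i — these are bridges.
That makes 2 bridges.

2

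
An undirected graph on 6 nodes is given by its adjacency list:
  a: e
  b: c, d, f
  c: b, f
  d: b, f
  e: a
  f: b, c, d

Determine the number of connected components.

Starting from a we can reach a, e. That is one component of size 2.
Starting from b we can reach b, c, d, f. That is one component of size 4.
Total: 2 components.

2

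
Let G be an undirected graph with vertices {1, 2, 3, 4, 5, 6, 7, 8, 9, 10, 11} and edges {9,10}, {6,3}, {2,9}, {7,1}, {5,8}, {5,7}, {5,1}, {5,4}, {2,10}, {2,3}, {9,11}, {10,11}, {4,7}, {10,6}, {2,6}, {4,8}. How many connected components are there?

Starting from 1 we can reach 1, 4, 5, 7, 8. That is one component of size 5.
Starting from 2 we can reach 2, 3, 6, 9, 10, 11. That is one component of size 6.
Total: 2 components.

2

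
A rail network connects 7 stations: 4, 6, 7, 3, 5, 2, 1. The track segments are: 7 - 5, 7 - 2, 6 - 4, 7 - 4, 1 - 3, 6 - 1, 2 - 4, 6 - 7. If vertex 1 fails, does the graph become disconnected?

Deleting 1 raises the number of components from 1 to 2, so 1 is a cut vertex.

Yes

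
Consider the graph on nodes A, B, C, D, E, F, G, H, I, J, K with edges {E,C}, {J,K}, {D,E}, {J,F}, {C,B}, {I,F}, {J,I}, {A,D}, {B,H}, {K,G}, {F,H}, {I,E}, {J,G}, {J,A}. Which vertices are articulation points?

J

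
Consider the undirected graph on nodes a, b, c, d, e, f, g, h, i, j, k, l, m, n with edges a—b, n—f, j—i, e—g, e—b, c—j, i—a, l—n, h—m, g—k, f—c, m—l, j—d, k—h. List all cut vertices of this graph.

Removing j increases the component count from 1 to 2, so j is a cut vertex.
By contrast removing g leaves 1 component; it is not a cut vertex. No other vertex is a cut vertex either.

j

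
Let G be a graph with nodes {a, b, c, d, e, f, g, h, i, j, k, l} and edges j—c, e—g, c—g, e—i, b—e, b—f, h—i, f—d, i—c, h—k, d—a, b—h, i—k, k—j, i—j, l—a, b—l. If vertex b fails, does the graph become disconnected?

Deleting b raises the number of components from 1 to 2, so b is a cut vertex.

Yes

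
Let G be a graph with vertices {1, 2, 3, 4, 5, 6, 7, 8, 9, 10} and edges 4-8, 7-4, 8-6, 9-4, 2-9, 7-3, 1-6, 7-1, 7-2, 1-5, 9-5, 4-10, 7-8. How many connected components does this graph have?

Starting from 1 we can reach 1, 2, 3, 4, 5, 6, 7, 8, 9, 10. That is one component of size 10.
Total: 1 component.

1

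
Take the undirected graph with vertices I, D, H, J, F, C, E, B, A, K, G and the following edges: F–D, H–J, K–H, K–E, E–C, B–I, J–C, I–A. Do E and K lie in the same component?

Yes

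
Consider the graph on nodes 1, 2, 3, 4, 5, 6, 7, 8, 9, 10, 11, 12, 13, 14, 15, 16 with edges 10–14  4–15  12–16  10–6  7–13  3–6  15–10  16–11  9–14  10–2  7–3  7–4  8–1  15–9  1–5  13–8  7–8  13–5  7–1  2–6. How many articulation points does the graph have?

2

Removing 7 increases the component count from 2 to 3, so 7 is a cut vertex.
Removing 16 increases the component count from 2 to 3, so 16 is a cut vertex.
By contrast removing 4 leaves 2 components; it is not a cut vertex. No other vertex is a cut vertex either.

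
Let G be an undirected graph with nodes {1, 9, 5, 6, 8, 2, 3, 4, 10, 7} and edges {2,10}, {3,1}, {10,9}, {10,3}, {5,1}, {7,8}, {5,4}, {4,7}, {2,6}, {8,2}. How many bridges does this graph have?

2

The edges on the cycle 5-4-7-8-2-10-3-1-5 are not bridges since each lies on that cycle.
But removing 6 - 2 disconnects 6 from 2; removing 9 - 10 disconnects 9 from 10 — these are bridges.
That makes 2 bridges.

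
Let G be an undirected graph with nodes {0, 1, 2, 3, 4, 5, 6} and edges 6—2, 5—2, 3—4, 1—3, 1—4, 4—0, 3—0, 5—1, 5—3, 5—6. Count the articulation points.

1

Removing 5 increases the component count from 1 to 2, so 5 is a cut vertex.
By contrast removing 0 leaves 1 component; it is not a cut vertex. No other vertex is a cut vertex either.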